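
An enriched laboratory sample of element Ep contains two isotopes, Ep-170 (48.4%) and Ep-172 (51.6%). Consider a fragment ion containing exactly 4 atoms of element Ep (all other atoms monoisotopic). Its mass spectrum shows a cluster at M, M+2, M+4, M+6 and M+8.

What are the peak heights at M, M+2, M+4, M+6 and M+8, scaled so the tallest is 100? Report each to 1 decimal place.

14.7 : 62.5 : 100.0 : 71.1 : 18.9

The 4 Ep atoms are independent, so intensities follow the terms of (0.484 + 0.516)^4.
P(M) = 0.484^4 = 0.054876
P(M+2) = 4 × 0.484^3 × 0.516^1 = 0.234016
P(M+4) = 6 × 0.484^2 × 0.516^2 = 0.374232
P(M+6) = 4 × 0.484^1 × 0.516^3 = 0.265983
P(M+8) = 0.516^4 = 0.070892
The M+4 peak is largest (0.374232); scaling to 100 gives 14.7 : 62.5 : 100.0 : 71.1 : 18.9.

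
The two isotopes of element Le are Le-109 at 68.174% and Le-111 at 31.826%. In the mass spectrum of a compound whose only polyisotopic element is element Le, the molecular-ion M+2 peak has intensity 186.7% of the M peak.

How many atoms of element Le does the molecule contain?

The M+2/M ratio from n Le atoms is n · q/p = n · 0.31826/0.68174.
n = 1.867 × 0.68174/0.31826 = 4.00 ≈ 4

4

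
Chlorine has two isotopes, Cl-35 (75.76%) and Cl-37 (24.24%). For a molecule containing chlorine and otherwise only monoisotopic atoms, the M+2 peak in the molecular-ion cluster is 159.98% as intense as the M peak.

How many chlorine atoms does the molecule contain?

The M+2/M ratio from n Cl atoms is n · q/p = n · 0.2424/0.7576.
n = 1.5998 × 0.7576/0.2424 = 5.00 ≈ 5

5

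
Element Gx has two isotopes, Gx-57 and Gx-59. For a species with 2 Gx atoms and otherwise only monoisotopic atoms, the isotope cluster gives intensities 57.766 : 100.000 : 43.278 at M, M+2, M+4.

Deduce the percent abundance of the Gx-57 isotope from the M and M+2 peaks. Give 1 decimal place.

53.6%

If p is the fraction of Gx that is Gx-57, then I(M+2)/I(M) = [C(2,1)·p^1·(1−p)] / p^2 = 2·(1−p)/p = 100.000/57.766 = 1.7311
(1−p)/p = 1.7311/2 = 0.8656  ⇒  p = 1/(1 + 0.8656) = 0.5360
Gx-57: 53.6%, Gx-59: 46.4%.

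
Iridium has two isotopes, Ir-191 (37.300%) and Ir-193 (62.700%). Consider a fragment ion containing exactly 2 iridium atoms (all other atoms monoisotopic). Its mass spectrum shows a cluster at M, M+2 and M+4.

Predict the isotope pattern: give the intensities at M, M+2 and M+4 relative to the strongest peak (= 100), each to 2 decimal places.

Each Ir atom is independently Ir-191 (p = 0.37300) or Ir-193 (q = 0.62700); the cluster is the binomial expansion (p + q)^2.
P(M) = 0.37300^2 = 0.139129
P(M+2) = 2 × 0.37300^1 × 0.62700^1 = 0.467742
P(M+4) = 0.62700^2 = 0.393129
The M+2 peak is largest (0.467742); scaling to 100 gives 29.74 : 100.00 : 84.05.

29.74 : 100.00 : 84.05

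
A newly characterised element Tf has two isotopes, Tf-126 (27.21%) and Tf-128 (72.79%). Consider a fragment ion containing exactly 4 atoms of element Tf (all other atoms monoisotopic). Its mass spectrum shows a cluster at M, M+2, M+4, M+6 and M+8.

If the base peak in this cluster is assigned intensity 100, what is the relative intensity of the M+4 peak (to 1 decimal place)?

56.1

Binomial terms of (0.2721 + 0.7279)^4: M 0.0055, M+2 0.0587, M+4 0.2354, M+6 0.4198, M+8 0.2807 → M+6 is the base peak.
P(M+6) = C(4,3) × 0.2721^1 × 0.7279^3 = 4 × 0.2721 × 0.38566938 = 0.419763 (base)
P(M+4) = C(4,2) × 0.2721^2 × 0.7279^2 = 6 × 0.07403841 × 0.52983841 = 0.235370
Relative intensity = 0.235370 / 0.419763 × 100 = 56.1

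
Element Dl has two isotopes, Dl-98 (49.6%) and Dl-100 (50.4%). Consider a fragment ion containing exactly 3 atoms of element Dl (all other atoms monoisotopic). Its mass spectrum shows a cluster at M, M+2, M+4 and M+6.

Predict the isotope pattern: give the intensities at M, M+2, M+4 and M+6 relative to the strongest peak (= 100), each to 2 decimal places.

32.28 : 98.41 : 100.00 : 33.87

The 3 Dl atoms are independent, so intensities follow the terms of (0.496 + 0.504)^3.
P(M) = 0.496^3 = 0.122024
P(M+2) = 3 × 0.496^2 × 0.504^1 = 0.371976
P(M+4) = 3 × 0.496^1 × 0.504^2 = 0.377976
P(M+6) = 0.504^3 = 0.128024
The M+4 peak is largest (0.377976); scaling to 100 gives 32.28 : 98.41 : 100.00 : 33.87.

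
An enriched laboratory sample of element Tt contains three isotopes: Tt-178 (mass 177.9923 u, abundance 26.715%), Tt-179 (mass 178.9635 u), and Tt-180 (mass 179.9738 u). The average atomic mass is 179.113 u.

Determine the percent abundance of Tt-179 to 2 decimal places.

32.81%

The remaining 73.285% is split between Tt-179 (fraction x) and Tt-180 (fraction 0.73285 − x).
Substituting: 178.9635x + 179.9738(0.73285 − x) = 131.562357055
(178.9635 − 179.9738)x = -0.331442275  ⇒  x = 0.32806, y = 0.40479
Tt-179: 32.81%, Tt-180: 40.48%.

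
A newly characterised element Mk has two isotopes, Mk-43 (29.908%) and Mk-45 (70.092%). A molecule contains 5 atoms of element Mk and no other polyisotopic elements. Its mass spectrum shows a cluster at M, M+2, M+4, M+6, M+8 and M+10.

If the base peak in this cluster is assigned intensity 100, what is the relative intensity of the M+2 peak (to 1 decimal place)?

7.8

(0.29908 + 0.70092)^5 gives M 0.0024, M+2 0.0280, M+4 0.1314, M+6 0.3080, M+8 0.3609, M+10 0.1692; the largest is M+8.
P(M+8) = C(5,4) × 0.29908^1 × 0.70092^4 = 5 × 0.29908 × 0.24136473 = 0.360937 (base)
P(M+2) = C(5,1) × 0.29908^4 × 0.70092^1 = 5 × 0.0080011 × 0.70092 = 0.028041
Relative intensity = 0.028041 / 0.360937 × 100 = 7.8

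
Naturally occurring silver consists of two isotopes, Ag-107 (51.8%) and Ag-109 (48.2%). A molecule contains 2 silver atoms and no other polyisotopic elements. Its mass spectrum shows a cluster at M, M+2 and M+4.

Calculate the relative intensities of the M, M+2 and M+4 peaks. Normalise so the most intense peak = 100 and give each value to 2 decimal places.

53.73 : 100.00 : 46.53

Each Ag atom is independently Ag-107 (p = 0.518) or Ag-109 (q = 0.482); the cluster is the binomial expansion (p + q)^2.
P(M) = 0.518^2 = 0.268324
P(M+2) = 2 × 0.518^1 × 0.482^1 = 0.499352
P(M+4) = 0.482^2 = 0.232324
The M+2 peak is largest (0.499352); scaling to 100 gives 53.73 : 100.00 : 46.53.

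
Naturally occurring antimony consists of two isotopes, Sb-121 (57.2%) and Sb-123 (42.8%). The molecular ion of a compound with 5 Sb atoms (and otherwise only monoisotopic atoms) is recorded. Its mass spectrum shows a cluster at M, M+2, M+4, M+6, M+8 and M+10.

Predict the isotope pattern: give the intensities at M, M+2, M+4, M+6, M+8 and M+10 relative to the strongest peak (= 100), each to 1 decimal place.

The 5 Sb atoms are independent, so intensities follow the terms of (0.572 + 0.428)^5.
P(M) = 0.572^5 = 0.061232
P(M+2) = 5 × 0.572^4 × 0.428^1 = 0.229086
P(M+4) = 10 × 0.572^3 × 0.428^2 = 0.342827
P(M+6) = 10 × 0.572^2 × 0.428^3 = 0.256521
P(M+8) = 5 × 0.572^1 × 0.428^4 = 0.095971
P(M+10) = 0.428^5 = 0.014362
The M+4 peak is largest (0.342827); scaling to 100 gives 17.9 : 66.8 : 100.0 : 74.8 : 28.0 : 4.2.

17.9 : 66.8 : 100.0 : 74.8 : 28.0 : 4.2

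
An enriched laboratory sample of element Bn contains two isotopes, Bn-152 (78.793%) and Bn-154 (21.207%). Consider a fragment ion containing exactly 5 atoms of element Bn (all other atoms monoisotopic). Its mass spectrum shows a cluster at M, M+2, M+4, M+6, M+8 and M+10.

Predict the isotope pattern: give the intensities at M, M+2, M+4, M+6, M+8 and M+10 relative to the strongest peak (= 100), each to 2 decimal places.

74.31 : 100.00 : 53.83 : 14.49 : 1.95 : 0.10

The 5 Bn atoms are independent, so intensities follow the terms of (0.78793 + 0.21207)^5.
P(M) = 0.78793^5 = 0.303695
P(M+2) = 5 × 0.78793^4 × 0.21207^1 = 0.408695
P(M+4) = 10 × 0.78793^3 × 0.21207^2 = 0.219999
P(M+6) = 10 × 0.78793^2 × 0.21207^3 = 0.059212
P(M+8) = 5 × 0.78793^1 × 0.21207^4 = 0.007968
P(M+10) = 0.21207^5 = 0.000429
The M+2 peak is largest (0.408695); scaling to 100 gives 74.31 : 100.00 : 53.83 : 14.49 : 1.95 : 0.10.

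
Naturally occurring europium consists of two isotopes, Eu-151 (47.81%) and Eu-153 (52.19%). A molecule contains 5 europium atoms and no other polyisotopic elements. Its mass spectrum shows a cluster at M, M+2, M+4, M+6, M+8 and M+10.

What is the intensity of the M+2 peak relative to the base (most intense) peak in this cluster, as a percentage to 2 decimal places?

41.96%

Binomial terms of (0.4781 + 0.5219)^5: M 0.0250, M+2 0.1363, M+4 0.2977, M+6 0.3249, M+8 0.1774, M+10 0.0387 → M+6 is the base peak.
P(M+6) = C(5,3) × 0.4781^2 × 0.5219^3 = 10 × 0.22857961 × 0.14215492 = 0.324937 (base)
P(M+2) = C(5,1) × 0.4781^4 × 0.5219^1 = 5 × 0.05224864 × 0.5219 = 0.136343
Relative intensity = 0.136343 / 0.324937 × 100 = 41.96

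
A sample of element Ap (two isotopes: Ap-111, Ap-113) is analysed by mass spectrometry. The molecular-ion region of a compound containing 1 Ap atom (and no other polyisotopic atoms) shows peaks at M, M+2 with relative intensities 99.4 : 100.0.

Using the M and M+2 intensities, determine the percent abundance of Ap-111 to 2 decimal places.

If p is the fraction of Ap that is Ap-111, then I(M+2)/I(M) = [C(1,1)·p^0·(1−p)] / p^1 = 1·(1−p)/p = 100.0/99.4 = 1.0060
(1−p)/p = 1.0060/1 = 1.0060  ⇒  p = 1/(1 + 1.0060) = 0.4985
Ap-111: 49.85%, Ap-113: 50.15%.

49.85%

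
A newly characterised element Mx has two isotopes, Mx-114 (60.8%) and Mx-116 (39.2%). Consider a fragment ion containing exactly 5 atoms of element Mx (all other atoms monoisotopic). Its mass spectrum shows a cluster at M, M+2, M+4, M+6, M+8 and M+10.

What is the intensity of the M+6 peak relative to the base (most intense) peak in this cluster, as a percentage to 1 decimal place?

Term probabilities: M 0.0831, M+2 0.2678, M+4 0.3454, M+6 0.2227, M+8 0.0718, M+10 0.0093. Base peak = M+4.
P(M+4) = C(5,2) × 0.608^3 × 0.392^2 = 10 × 0.22475571 × 0.153664 = 0.345369 (base)
P(M+6) = C(5,3) × 0.608^2 × 0.392^3 = 10 × 0.369664 × 0.06023629 = 0.222672
Relative intensity = 0.222672 / 0.345369 × 100 = 64.5

64.5%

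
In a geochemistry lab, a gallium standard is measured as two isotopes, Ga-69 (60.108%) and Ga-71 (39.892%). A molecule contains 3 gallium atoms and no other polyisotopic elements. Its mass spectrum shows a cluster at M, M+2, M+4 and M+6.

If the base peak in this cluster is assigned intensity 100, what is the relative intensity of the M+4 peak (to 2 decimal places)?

(0.60108 + 0.39892)^3 gives M 0.2172, M+2 0.4324, M+4 0.2870, M+6 0.0635; the largest is M+2.
P(M+2) = C(3,1) × 0.60108^2 × 0.39892^1 = 3 × 0.36129717 × 0.39892 = 0.432386 (base)
P(M+4) = C(3,2) × 0.60108^1 × 0.39892^2 = 3 × 0.60108 × 0.15913717 = 0.286963
Relative intensity = 0.286963 / 0.432386 × 100 = 66.37

66.37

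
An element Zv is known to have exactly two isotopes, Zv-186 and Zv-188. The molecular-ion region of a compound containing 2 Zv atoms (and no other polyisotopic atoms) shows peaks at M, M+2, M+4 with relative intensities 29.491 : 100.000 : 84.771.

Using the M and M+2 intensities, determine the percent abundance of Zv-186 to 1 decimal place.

37.1%

Write p for the Zv-186 fraction. I(M+2)/I(M) = [C(2,1)·p^1·(1−p)] / p^2 = 2·(1−p)/p = 100.000/29.491 = 3.3909
(1−p)/p = 3.3909/2 = 1.6954  ⇒  p = 1/(1 + 1.6954) = 0.3710
Zv-186: 37.1%, Zv-188: 62.9%.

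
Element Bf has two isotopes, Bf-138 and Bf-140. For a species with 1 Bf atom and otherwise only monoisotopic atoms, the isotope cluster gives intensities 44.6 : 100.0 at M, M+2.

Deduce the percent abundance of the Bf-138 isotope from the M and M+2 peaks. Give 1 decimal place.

30.8%

If p is the fraction of Bf that is Bf-138, then I(M+2)/I(M) = [C(1,1)·p^0·(1−p)] / p^1 = 1·(1−p)/p = 100.0/44.6 = 2.2422
(1−p)/p = 2.2422/1 = 2.2422  ⇒  p = 1/(1 + 2.2422) = 0.3084
Bf-138: 30.8%, Bf-140: 69.2%.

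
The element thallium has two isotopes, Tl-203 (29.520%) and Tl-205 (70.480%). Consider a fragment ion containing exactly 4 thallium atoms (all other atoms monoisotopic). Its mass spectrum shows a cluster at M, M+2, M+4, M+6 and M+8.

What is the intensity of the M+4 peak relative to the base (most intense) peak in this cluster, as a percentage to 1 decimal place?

(0.29520 + 0.70480)^4 gives M 0.0076, M+2 0.0725, M+4 0.2597, M+6 0.4134, M+8 0.2468; the largest is M+6.
P(M+6) = C(4,3) × 0.29520^1 × 0.70480^3 = 4 × 0.2952 × 0.35010449 = 0.413403 (base)
P(M+4) = C(4,2) × 0.29520^2 × 0.70480^2 = 6 × 0.08714304 × 0.49674304 = 0.259726
Relative intensity = 0.259726 / 0.413403 × 100 = 62.8

62.8%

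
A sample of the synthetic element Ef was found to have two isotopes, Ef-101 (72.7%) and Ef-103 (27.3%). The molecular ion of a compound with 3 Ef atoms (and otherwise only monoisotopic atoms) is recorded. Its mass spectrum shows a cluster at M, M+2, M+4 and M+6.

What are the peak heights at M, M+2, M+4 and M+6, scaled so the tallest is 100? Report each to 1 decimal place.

Expanding (0.727 + 0.273)^3:
P(M) = 0.727^3 = 0.384241
P(M+2) = 3 × 0.727^2 × 0.273^1 = 0.432865
P(M+4) = 3 × 0.727^1 × 0.273^2 = 0.162548
P(M+6) = 0.273^3 = 0.020346
The M+2 peak is largest (0.432865); scaling to 100 gives 88.8 : 100.0 : 37.6 : 4.7.

88.8 : 100.0 : 37.6 : 4.7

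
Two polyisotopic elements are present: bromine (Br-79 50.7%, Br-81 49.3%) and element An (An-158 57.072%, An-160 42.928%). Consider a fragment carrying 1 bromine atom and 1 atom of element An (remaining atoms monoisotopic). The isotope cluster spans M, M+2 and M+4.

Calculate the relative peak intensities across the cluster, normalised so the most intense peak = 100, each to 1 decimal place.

58.0 : 100.0 : 42.4

Bromine pattern (n=1): 0.5070 : 0.4930
Element An pattern (n=1): 0.57072 : 0.42928
Convolve the two distributions (both contribute in 2-u steps):
  M: 0.5070×0.57072 = 0.289355
  M+2: 0.5070×0.42928 + 0.4930×0.57072 = 0.499010
  M+4: 0.4930×0.42928 = 0.211635
Scale to base peak (0.499010) = 100: 58.0 : 100.0 : 42.4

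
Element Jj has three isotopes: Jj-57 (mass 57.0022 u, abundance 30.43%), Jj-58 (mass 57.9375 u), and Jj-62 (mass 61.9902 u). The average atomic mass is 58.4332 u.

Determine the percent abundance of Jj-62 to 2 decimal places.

Let x and y be the fractions of Jj-58 and Jj-62. Then x + y = 1 − 0.3043 = 0.6957 and 57.9375x + 61.9902y = 58.4332 − 0.3043×57.0022 = 41.08743054.
Substituting: 57.9375x + 61.9902(0.6957 − x) = 41.08743054
(57.9375 − 61.9902)x = -2.0391516  ⇒  x = 0.50316, y = 0.19254
Jj-58: 50.32%, Jj-62: 19.25%.

19.25%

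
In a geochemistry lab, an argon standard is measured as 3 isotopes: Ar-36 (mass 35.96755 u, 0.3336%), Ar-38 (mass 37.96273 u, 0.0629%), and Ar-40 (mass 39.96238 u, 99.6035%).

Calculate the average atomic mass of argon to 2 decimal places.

Weight each isotope mass by its fractional abundance: 0.003336 × 35.96755 + 0.000629 × 37.96273 + 0.996035 × 39.96238
= 0.119988 + 0.023879 + 39.803929 = 39.947796 u

39.95 u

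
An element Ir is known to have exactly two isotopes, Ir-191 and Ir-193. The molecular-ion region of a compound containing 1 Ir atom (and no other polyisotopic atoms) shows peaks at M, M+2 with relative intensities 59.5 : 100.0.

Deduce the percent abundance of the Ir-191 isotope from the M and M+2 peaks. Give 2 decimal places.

If p is the fraction of Ir that is Ir-191, then I(M+2)/I(M) = [C(1,1)·p^0·(1−p)] / p^1 = 1·(1−p)/p = 100.0/59.5 = 1.6807
(1−p)/p = 1.6807/1 = 1.6807  ⇒  p = 1/(1 + 1.6807) = 0.3730
Ir-191: 37.30%, Ir-193: 62.70%.

37.30%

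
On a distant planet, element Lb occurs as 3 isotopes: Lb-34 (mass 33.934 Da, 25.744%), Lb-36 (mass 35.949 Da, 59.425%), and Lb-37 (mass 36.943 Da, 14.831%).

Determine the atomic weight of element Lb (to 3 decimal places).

Weight each isotope mass by its fractional abundance: 0.25744 × 33.934 + 0.59425 × 35.949 + 0.14831 × 36.943
= 8.7360 + 21.3627 + 5.4790 = 35.5777 Da

35.578 Da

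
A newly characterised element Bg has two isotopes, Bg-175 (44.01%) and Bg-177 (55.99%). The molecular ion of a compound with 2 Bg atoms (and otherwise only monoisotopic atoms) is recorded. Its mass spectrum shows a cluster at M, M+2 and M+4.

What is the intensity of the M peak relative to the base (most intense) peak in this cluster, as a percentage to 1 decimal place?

39.3%

(0.4401 + 0.5599)^2 gives M 0.1937, M+2 0.4928, M+4 0.3135; the largest is M+2.
P(M+2) = C(2,1) × 0.4401^1 × 0.5599^1 = 2 × 0.4401 × 0.5599 = 0.492824 (base)
P(M) = C(2,0) × 0.4401^2 × 0.5599^0 = 1 × 0.19368801 × 1.0000 = 0.193688
Relative intensity = 0.193688 / 0.492824 × 100 = 39.3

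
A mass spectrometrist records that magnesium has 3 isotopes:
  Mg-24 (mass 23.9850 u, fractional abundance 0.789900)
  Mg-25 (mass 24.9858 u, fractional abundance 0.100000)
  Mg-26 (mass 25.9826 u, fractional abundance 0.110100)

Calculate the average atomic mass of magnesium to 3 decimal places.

Ar = Σ fᵢ·mᵢ = 0.789900 × 23.9850 + 0.100000 × 24.9858 + 0.110100 × 25.9826
= 18.94575 + 2.49858 + 2.86068 = 24.30501 u

24.305 u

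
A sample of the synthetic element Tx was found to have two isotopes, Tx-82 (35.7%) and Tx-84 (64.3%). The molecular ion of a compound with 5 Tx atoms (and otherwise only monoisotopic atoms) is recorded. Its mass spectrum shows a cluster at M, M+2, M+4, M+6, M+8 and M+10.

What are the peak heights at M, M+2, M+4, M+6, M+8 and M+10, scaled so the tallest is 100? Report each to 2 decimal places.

1.71 : 15.41 : 55.52 : 100.00 : 90.06 : 32.44

The 5 Tx atoms are independent, so intensities follow the terms of (0.357 + 0.643)^5.
P(M) = 0.357^5 = 0.005799
P(M+2) = 5 × 0.357^4 × 0.643^1 = 0.052222
P(M+4) = 10 × 0.357^3 × 0.643^2 = 0.188116
P(M+6) = 10 × 0.357^2 × 0.643^3 = 0.338820
P(M+8) = 5 × 0.357^1 × 0.643^4 = 0.305128
P(M+10) = 0.643^5 = 0.109914
The M+6 peak is largest (0.338820); scaling to 100 gives 1.71 : 15.41 : 55.52 : 100.00 : 90.06 : 32.44.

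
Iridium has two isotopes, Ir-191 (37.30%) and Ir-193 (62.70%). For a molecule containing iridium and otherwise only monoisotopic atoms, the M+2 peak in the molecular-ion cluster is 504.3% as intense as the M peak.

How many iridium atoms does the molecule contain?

3

With n Ir atoms, P(M+2)/P(M) = C(n,1)·p^(n−1)q / p^n = n·q/p = n · 0.6270/0.3730.
n = 5.043 × 0.3730/0.6270 = 3.00 ≈ 3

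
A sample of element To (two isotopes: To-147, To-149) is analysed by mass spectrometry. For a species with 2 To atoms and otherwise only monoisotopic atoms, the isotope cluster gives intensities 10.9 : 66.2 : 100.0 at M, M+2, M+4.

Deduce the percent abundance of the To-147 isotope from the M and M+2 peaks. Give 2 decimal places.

Let p = fractional abundance of To-147. I(M+2)/I(M) = [C(2,1)·p^1·(1−p)] / p^2 = 2·(1−p)/p = 66.2/10.9 = 6.0734
(1−p)/p = 6.0734/2 = 3.0367  ⇒  p = 1/(1 + 3.0367) = 0.2477
To-147: 24.77%, To-149: 75.23%.

24.77%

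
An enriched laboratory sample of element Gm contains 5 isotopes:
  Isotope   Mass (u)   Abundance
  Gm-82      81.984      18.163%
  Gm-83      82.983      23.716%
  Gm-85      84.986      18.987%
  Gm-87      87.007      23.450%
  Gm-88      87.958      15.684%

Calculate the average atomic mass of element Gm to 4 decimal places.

84.9058 u

Weight each isotope mass by its fractional abundance: 0.18163 × 81.984 + 0.23716 × 82.983 + 0.18987 × 84.986 + 0.23450 × 87.007 + 0.15684 × 87.958
= 14.89075 + 19.68025 + 16.13629 + 20.40314 + 13.79533 = 84.90576 u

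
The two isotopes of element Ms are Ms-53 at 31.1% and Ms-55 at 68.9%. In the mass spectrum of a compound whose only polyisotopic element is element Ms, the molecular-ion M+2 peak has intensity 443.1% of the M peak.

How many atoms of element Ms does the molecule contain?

2

With n Ms atoms, P(M+2)/P(M) = C(n,1)·p^(n−1)q / p^n = n·q/p = n · 0.689/0.311.
n = 4.431 × 0.311/0.689 = 2.00 ≈ 2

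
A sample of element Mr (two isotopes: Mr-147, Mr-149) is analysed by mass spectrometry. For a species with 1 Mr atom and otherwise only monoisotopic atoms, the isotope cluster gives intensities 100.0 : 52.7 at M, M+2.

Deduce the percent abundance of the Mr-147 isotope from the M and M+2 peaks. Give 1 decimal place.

If p is the fraction of Mr that is Mr-147, then I(M+2)/I(M) = [C(1,1)·p^0·(1−p)] / p^1 = 1·(1−p)/p = 52.7/100.0 = 0.5270
(1−p)/p = 0.5270/1 = 0.5270  ⇒  p = 1/(1 + 0.5270) = 0.6549
Mr-147: 65.5%, Mr-149: 34.5%.

65.5%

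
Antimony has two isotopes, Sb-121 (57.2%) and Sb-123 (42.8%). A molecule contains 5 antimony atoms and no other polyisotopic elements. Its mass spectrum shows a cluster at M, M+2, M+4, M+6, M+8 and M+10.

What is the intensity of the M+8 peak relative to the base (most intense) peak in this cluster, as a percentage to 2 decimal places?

Term probabilities: M 0.0612, M+2 0.2291, M+4 0.3428, M+6 0.2565, M+8 0.0960, M+10 0.0144. Base peak = M+4.
P(M+4) = C(5,2) × 0.572^3 × 0.428^2 = 10 × 0.18714925 × 0.183184 = 0.342827 (base)
P(M+8) = C(5,4) × 0.572^1 × 0.428^4 = 5 × 0.5720 × 0.03355638 = 0.095971
Relative intensity = 0.095971 / 0.342827 × 100 = 27.99

27.99%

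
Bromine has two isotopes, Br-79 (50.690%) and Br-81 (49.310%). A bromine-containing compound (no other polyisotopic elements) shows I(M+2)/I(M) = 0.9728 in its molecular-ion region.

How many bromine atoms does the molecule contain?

1

With n Br atoms, P(M+2)/P(M) = C(n,1)·p^(n−1)q / p^n = n·q/p = n · 0.49310/0.50690.
n = 0.9728 × 0.50690/0.49310 = 1.00 ≈ 1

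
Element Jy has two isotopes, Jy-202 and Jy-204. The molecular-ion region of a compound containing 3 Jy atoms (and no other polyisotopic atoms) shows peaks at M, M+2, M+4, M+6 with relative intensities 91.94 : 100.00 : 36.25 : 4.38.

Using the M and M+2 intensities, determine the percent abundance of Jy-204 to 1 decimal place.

Let p = fractional abundance of Jy-202. I(M+2)/I(M) = [C(3,1)·p^2·(1−p)] / p^3 = 3·(1−p)/p = 100.00/91.94 = 1.0877
(1−p)/p = 1.0877/3 = 0.3626  ⇒  p = 1/(1 + 0.3626) = 0.7339
Jy-202: 73.4%, Jy-204: 26.6%.

26.6%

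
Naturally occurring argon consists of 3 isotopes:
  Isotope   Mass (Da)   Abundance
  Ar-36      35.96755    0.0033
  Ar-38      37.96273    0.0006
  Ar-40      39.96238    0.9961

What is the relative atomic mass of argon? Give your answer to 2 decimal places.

Average mass = Σ (abundance × isotope mass) = 0.0033 × 35.96755 + 0.0006 × 37.96273 + 0.9961 × 39.96238
= 0.118693 + 0.022778 + 39.806527 = 39.947998 Da

39.95 Da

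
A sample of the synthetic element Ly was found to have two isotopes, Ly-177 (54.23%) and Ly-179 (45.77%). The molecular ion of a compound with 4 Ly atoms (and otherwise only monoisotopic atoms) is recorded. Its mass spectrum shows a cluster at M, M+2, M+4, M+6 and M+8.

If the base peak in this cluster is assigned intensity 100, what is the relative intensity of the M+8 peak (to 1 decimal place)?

(0.5423 + 0.4577)^4 gives M 0.0865, M+2 0.2920, M+4 0.3697, M+6 0.2080, M+8 0.0439; the largest is M+4.
P(M+4) = C(4,2) × 0.5423^2 × 0.4577^2 = 6 × 0.29408929 × 0.20948929 = 0.369651 (base)
P(M+8) = C(4,4) × 0.5423^0 × 0.4577^4 = 1 × 1.0000 × 0.04388576 = 0.043886
Relative intensity = 0.043886 / 0.369651 × 100 = 11.9

11.9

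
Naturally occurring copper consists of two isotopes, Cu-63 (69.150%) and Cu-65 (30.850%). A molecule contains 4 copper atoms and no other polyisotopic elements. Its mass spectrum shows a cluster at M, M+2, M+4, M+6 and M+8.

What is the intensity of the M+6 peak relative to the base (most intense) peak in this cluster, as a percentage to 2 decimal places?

19.90%

(0.69150 + 0.30850)^4 gives M 0.2286, M+2 0.4080, M+4 0.2731, M+6 0.0812, M+8 0.0091; the largest is M+2.
P(M+2) = C(4,1) × 0.69150^3 × 0.30850^1 = 4 × 0.33065611 × 0.3085 = 0.408030 (base)
P(M+6) = C(4,3) × 0.69150^1 × 0.30850^3 = 4 × 0.6915 × 0.02936064 = 0.081212
Relative intensity = 0.081212 / 0.408030 × 100 = 19.90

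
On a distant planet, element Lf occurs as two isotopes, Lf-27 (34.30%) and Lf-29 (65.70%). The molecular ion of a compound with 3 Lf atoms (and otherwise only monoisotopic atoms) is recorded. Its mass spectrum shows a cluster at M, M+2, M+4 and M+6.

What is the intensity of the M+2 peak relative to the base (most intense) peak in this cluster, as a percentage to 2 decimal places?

52.21%

Binomial terms of (0.3430 + 0.6570)^3: M 0.0404, M+2 0.2319, M+4 0.4442, M+6 0.2836 → M+4 is the base peak.
P(M+4) = C(3,2) × 0.3430^1 × 0.6570^2 = 3 × 0.3430 × 0.431649 = 0.444167 (base)
P(M+2) = C(3,1) × 0.3430^2 × 0.6570^1 = 3 × 0.117649 × 0.6570 = 0.231886
Relative intensity = 0.231886 / 0.444167 × 100 = 52.21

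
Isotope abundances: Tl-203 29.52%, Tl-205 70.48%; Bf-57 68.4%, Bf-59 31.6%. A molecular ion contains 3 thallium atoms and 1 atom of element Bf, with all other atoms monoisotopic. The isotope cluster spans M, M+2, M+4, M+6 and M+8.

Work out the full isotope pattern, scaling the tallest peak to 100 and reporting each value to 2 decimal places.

Thallium pattern (n=3): 0.02572463 : 0.18425524 : 0.43991564 : 0.35010449
Element Bf pattern (n=1): 0.6840 : 0.3160
Convolve the two distributions (both contribute in 2-u steps):
  M: 0.02572463×0.6840 = 0.017596
  M+2: 0.02572463×0.3160 + 0.18425524×0.6840 = 0.134160
  M+4: 0.18425524×0.3160 + 0.43991564×0.6840 = 0.359127
  M+6: 0.43991564×0.3160 + 0.35010449×0.6840 = 0.378485
  M+8: 0.35010449×0.3160 = 0.110633
Scale to base peak (0.378485) = 100: 4.65 : 35.45 : 94.89 : 100.00 : 29.23

4.65 : 35.45 : 94.89 : 100.00 : 29.23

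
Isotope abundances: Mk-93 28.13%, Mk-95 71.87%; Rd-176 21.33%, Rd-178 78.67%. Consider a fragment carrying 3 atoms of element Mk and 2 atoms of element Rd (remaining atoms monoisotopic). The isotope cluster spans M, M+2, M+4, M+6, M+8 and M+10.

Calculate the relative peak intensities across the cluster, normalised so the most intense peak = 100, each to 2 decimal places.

0.26 : 3.86 : 23.04 : 68.15 : 100.00 : 58.26

Element Mk pattern (n=3): 0.02225918 : 0.17061152 : 0.43589941 : 0.37122989
Element Rd pattern (n=2): 0.04549689 : 0.33560622 : 0.61889689
Convolve the two distributions (both contribute in 2-u steps):
  M: 0.02225918×0.04549689 = 0.001013
  M+2: 0.02225918×0.33560622 + 0.17061152×0.04549689 = 0.015233
  M+4: 0.02225918×0.61889689 + 0.17061152×0.33560622 + 0.43589941×0.04549689 = 0.090866
  M+6: 0.17061152×0.61889689 + 0.43589941×0.33560622 + 0.37122989×0.04549689 = 0.268771
  M+8: 0.43589941×0.61889689 + 0.37122989×0.33560622 = 0.394364
  M+10: 0.37122989×0.61889689 = 0.229753
Scale to base peak (0.394364) = 100: 0.26 : 3.86 : 23.04 : 68.15 : 100.00 : 58.26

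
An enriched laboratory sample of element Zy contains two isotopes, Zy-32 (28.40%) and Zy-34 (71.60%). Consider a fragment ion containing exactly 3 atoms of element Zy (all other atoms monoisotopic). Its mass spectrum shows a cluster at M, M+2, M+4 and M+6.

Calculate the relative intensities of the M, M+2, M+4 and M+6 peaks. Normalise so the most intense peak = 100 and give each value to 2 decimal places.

The 3 Zy atoms are independent, so intensities follow the terms of (0.2840 + 0.7160)^3.
P(M) = 0.2840^3 = 0.022906
P(M+2) = 3 × 0.2840^2 × 0.7160^1 = 0.173249
P(M+4) = 3 × 0.2840^1 × 0.7160^2 = 0.436783
P(M+6) = 0.7160^3 = 0.367062
The M+4 peak is largest (0.436783); scaling to 100 gives 5.24 : 39.66 : 100.00 : 84.04.

5.24 : 39.66 : 100.00 : 84.04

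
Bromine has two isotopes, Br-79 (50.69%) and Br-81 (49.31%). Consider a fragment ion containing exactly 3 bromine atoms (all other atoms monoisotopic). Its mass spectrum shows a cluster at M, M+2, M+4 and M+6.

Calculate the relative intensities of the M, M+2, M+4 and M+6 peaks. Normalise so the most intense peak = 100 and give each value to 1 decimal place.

34.3 : 100.0 : 97.3 : 31.5

Each Br atom is independently Br-79 (p = 0.5069) or Br-81 (q = 0.4931); the cluster is the binomial expansion (p + q)^3.
P(M) = 0.5069^3 = 0.130247
P(M+2) = 3 × 0.5069^2 × 0.4931^1 = 0.380103
P(M+4) = 3 × 0.5069^1 × 0.4931^2 = 0.369755
P(M+6) = 0.4931^3 = 0.119896
The M+2 peak is largest (0.380103); scaling to 100 gives 34.3 : 100.0 : 97.3 : 31.5.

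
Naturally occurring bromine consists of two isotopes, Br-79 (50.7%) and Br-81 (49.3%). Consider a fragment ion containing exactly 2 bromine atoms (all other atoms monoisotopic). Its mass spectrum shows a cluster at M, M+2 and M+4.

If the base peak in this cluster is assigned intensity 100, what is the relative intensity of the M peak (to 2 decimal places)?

51.42

Term probabilities: M 0.2570, M+2 0.4999, M+4 0.2430. Base peak = M+2.
P(M+2) = C(2,1) × 0.507^1 × 0.493^1 = 2 × 0.5070 × 0.4930 = 0.499902 (base)
P(M) = C(2,0) × 0.507^2 × 0.493^0 = 1 × 0.257049 × 1.0000 = 0.257049
Relative intensity = 0.257049 / 0.499902 × 100 = 51.42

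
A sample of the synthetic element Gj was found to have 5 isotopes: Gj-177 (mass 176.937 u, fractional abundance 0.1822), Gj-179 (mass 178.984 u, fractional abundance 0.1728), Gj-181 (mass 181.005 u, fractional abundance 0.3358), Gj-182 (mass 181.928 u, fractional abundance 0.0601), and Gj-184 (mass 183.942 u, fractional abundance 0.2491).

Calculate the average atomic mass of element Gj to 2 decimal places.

The abundance-weighted mean is 0.1822 × 176.937 + 0.1728 × 178.984 + 0.3358 × 181.005 + 0.0601 × 181.928 + 0.2491 × 183.942
= 32.2379 + 30.9284 + 60.7815 + 10.9339 + 45.8200 = 180.7017 u

180.70 u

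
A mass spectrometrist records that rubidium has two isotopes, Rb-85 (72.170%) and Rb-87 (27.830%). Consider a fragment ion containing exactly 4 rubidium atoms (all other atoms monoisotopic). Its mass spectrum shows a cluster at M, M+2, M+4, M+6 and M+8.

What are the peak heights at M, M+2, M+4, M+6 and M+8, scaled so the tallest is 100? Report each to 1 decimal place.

Expanding (0.72170 + 0.27830)^4:
P(M) = 0.72170^4 = 0.271286
P(M+2) = 4 × 0.72170^3 × 0.27830^1 = 0.418450
P(M+4) = 6 × 0.72170^2 × 0.27830^2 = 0.242042
P(M+6) = 4 × 0.72170^1 × 0.27830^3 = 0.062224
P(M+8) = 0.27830^4 = 0.005999
The M+2 peak is largest (0.418450); scaling to 100 gives 64.8 : 100.0 : 57.8 : 14.9 : 1.4.

64.8 : 100.0 : 57.8 : 14.9 : 1.4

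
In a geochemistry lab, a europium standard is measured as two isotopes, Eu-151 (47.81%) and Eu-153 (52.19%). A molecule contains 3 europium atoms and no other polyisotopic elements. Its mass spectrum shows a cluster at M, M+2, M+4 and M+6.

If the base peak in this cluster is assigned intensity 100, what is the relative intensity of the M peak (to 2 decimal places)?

27.97

(0.4781 + 0.5219)^3 gives M 0.1093, M+2 0.3579, M+4 0.3907, M+6 0.1422; the largest is M+4.
P(M+4) = C(3,2) × 0.4781^1 × 0.5219^2 = 3 × 0.4781 × 0.27237961 = 0.390674 (base)
P(M) = C(3,0) × 0.4781^3 × 0.5219^0 = 1 × 0.10928391 × 1.0000 = 0.109284
Relative intensity = 0.109284 / 0.390674 × 100 = 27.97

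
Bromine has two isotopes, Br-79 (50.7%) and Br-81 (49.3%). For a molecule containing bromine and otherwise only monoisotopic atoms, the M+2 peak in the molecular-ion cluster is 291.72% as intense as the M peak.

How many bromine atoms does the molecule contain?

3

The M+2/M ratio from n Br atoms is n · q/p = n · 0.493/0.507.
n = 2.9172 × 0.507/0.493 = 3.00 ≈ 3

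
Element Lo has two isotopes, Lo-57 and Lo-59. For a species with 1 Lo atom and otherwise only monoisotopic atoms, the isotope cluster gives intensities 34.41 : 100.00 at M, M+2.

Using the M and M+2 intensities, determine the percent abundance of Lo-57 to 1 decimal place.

25.6%

If p is the fraction of Lo that is Lo-57, then I(M+2)/I(M) = [C(1,1)·p^0·(1−p)] / p^1 = 1·(1−p)/p = 100.00/34.41 = 2.9061
(1−p)/p = 2.9061/1 = 2.9061  ⇒  p = 1/(1 + 2.9061) = 0.2560
Lo-57: 25.6%, Lo-59: 74.4%.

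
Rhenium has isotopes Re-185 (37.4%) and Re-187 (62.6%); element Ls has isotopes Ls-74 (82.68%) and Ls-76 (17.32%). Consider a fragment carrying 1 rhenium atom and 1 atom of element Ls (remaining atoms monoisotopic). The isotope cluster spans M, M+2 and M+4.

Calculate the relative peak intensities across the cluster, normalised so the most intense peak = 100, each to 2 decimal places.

53.10 : 100.00 : 18.62

Rhenium pattern (n=1): 0.3740 : 0.6260
Element Ls pattern (n=1): 0.8268 : 0.1732
Convolve the two distributions (both contribute in 2-u steps):
  M: 0.3740×0.8268 = 0.309223
  M+2: 0.3740×0.1732 + 0.6260×0.8268 = 0.582354
  M+4: 0.6260×0.1732 = 0.108423
Scale to base peak (0.582354) = 100: 53.10 : 100.00 : 18.62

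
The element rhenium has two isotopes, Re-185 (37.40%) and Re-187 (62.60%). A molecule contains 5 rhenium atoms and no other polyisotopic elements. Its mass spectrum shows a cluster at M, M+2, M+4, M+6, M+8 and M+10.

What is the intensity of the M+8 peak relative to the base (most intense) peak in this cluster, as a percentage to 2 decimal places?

83.69%

Term probabilities: M 0.0073, M+2 0.0612, M+4 0.2050, M+6 0.3431, M+8 0.2872, M+10 0.0961. Base peak = M+6.
P(M+6) = C(5,3) × 0.3740^2 × 0.6260^3 = 10 × 0.139876 × 0.24531438 = 0.343136 (base)
P(M+8) = C(5,4) × 0.3740^1 × 0.6260^4 = 5 × 0.3740 × 0.1535668 = 0.287170
Relative intensity = 0.287170 / 0.343136 × 100 = 83.69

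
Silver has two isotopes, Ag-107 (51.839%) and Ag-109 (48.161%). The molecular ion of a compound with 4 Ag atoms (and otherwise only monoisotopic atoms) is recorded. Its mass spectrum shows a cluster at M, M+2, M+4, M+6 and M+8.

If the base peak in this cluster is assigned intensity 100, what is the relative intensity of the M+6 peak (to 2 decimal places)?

61.94

Term probabilities: M 0.0722, M+2 0.2684, M+4 0.3740, M+6 0.2316, M+8 0.0538. Base peak = M+4.
P(M+4) = C(4,2) × 0.51839^2 × 0.48161^2 = 6 × 0.26872819 × 0.23194819 = 0.373986 (base)
P(M+6) = C(4,3) × 0.51839^1 × 0.48161^3 = 4 × 0.51839 × 0.11170857 = 0.231634
Relative intensity = 0.231634 / 0.373986 × 100 = 61.94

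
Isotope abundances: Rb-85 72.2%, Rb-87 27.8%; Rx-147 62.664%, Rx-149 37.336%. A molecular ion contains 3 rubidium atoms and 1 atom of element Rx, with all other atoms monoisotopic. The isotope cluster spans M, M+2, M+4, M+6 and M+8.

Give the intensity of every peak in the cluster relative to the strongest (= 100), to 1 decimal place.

57.1 : 100.0 : 64.7 : 18.4 : 1.9

Rubidium pattern (n=3): 0.37636705 : 0.43475086 : 0.16739714 : 0.02148495
Element Rx pattern (n=1): 0.62664 : 0.37336
Convolve the two distributions (both contribute in 2-u steps):
  M: 0.37636705×0.62664 = 0.235847
  M+2: 0.37636705×0.37336 + 0.43475086×0.62664 = 0.412953
  M+4: 0.43475086×0.37336 + 0.16739714×0.62664 = 0.267216
  M+6: 0.16739714×0.37336 + 0.02148495×0.62664 = 0.075963
  M+8: 0.02148495×0.37336 = 0.008022
Scale to base peak (0.412953) = 100: 57.1 : 100.0 : 64.7 : 18.4 : 1.9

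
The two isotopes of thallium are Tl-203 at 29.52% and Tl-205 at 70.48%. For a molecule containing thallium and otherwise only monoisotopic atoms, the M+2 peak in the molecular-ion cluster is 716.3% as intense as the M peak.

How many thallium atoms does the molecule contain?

3

For n independent Tl atoms, I(M+2)/I(M) = n · (abundance Tl-205) / (abundance Tl-203) = n · 0.7048/0.2952.
n = 7.163 × 0.2952/0.7048 = 3.00 ≈ 3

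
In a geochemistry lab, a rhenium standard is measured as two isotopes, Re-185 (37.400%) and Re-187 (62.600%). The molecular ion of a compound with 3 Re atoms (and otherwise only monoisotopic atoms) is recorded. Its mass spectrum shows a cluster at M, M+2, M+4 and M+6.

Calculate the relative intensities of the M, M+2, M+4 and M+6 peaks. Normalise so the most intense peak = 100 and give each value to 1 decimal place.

Each Re atom is independently Re-185 (p = 0.37400) or Re-187 (q = 0.62600); the cluster is the binomial expansion (p + q)^3.
P(M) = 0.37400^3 = 0.052314
P(M+2) = 3 × 0.37400^2 × 0.62600^1 = 0.262687
P(M+4) = 3 × 0.37400^1 × 0.62600^2 = 0.439685
P(M+6) = 0.62600^3 = 0.245314
The M+4 peak is largest (0.439685); scaling to 100 gives 11.9 : 59.7 : 100.0 : 55.8.

11.9 : 59.7 : 100.0 : 55.8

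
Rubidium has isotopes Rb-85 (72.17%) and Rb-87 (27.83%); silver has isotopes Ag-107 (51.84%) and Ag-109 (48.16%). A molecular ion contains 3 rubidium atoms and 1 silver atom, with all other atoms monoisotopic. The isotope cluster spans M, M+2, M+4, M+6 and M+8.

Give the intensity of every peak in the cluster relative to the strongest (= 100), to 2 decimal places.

47.94 : 100.00 : 72.91 : 22.62 : 2.55

Rubidium pattern (n=3): 0.37589809 : 0.43485841 : 0.16768892 : 0.02155458
Silver pattern (n=1): 0.5184 : 0.4816
Convolve the two distributions (both contribute in 2-u steps):
  M: 0.37589809×0.5184 = 0.194866
  M+2: 0.37589809×0.4816 + 0.43485841×0.5184 = 0.406463
  M+4: 0.43485841×0.4816 + 0.16768892×0.5184 = 0.296358
  M+6: 0.16768892×0.4816 + 0.02155458×0.5184 = 0.091933
  M+8: 0.02155458×0.4816 = 0.010381
Scale to base peak (0.406463) = 100: 47.94 : 100.00 : 72.91 : 22.62 : 2.55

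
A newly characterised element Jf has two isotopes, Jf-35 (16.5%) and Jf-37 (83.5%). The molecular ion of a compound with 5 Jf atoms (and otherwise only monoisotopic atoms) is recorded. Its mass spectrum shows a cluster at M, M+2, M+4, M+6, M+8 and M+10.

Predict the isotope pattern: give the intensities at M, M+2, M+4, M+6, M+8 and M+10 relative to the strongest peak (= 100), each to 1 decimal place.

0.0 : 0.8 : 7.7 : 39.0 : 98.8 : 100.0

The 5 Jf atoms are independent, so intensities follow the terms of (0.165 + 0.835)^5.
P(M) = 0.165^5 = 0.000122
P(M+2) = 5 × 0.165^4 × 0.835^1 = 0.003095
P(M+4) = 10 × 0.165^3 × 0.835^2 = 0.031320
P(M+6) = 10 × 0.165^2 × 0.835^3 = 0.158499
P(M+8) = 5 × 0.165^1 × 0.835^4 = 0.401051
P(M+10) = 0.835^5 = 0.405912
The M+10 peak is largest (0.405912); scaling to 100 gives 0.0 : 0.8 : 7.7 : 39.0 : 98.8 : 100.0.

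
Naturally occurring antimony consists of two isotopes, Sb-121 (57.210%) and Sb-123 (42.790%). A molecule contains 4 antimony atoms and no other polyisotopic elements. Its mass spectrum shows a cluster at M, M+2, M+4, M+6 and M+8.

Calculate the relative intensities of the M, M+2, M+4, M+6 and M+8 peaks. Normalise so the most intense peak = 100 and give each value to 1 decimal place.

The 4 Sb atoms are independent, so intensities follow the terms of (0.57210 + 0.42790)^4.
P(M) = 0.57210^4 = 0.107124
P(M+2) = 4 × 0.57210^3 × 0.42790^1 = 0.320493
P(M+4) = 6 × 0.57210^2 × 0.42790^2 = 0.359567
P(M+6) = 4 × 0.57210^1 × 0.42790^3 = 0.179291
P(M+8) = 0.42790^4 = 0.033525
The M+4 peak is largest (0.359567); scaling to 100 gives 29.8 : 89.1 : 100.0 : 49.9 : 9.3.

29.8 : 89.1 : 100.0 : 49.9 : 9.3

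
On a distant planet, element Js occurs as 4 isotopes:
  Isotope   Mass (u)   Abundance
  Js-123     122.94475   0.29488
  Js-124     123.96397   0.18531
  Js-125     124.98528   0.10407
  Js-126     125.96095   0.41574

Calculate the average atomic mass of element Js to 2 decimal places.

The abundance-weighted mean is 0.29488 × 122.94475 + 0.18531 × 123.96397 + 0.10407 × 124.98528 + 0.41574 × 125.96095
= 36.253948 + 22.971763 + 13.007218 + 52.367005 = 124.599934 u

124.60 u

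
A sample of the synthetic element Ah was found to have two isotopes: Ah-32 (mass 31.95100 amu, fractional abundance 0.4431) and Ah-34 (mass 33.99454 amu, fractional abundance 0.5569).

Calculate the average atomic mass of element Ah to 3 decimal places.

The abundance-weighted mean is 0.4431 × 31.95100 + 0.5569 × 33.99454
= 14.157488 + 18.931559 = 33.089047 amu

33.089 amu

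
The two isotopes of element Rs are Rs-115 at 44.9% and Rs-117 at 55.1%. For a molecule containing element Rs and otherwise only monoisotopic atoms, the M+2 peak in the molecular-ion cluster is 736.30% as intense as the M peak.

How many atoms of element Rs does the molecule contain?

For n independent Rs atoms, I(M+2)/I(M) = n · (abundance Rs-117) / (abundance Rs-115) = n · 0.551/0.449.
n = 7.3630 × 0.449/0.551 = 6.00 ≈ 6

6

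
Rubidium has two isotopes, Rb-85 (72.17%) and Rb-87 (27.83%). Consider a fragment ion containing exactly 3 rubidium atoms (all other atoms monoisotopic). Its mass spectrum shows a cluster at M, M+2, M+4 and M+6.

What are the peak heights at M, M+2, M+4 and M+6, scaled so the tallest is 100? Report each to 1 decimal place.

Each Rb atom is independently Rb-85 (p = 0.7217) or Rb-87 (q = 0.2783); the cluster is the binomial expansion (p + q)^3.
P(M) = 0.7217^3 = 0.375898
P(M+2) = 3 × 0.7217^2 × 0.2783^1 = 0.434858
P(M+4) = 3 × 0.7217^1 × 0.2783^2 = 0.167689
P(M+6) = 0.2783^3 = 0.021555
The M+2 peak is largest (0.434858); scaling to 100 gives 86.4 : 100.0 : 38.6 : 5.0.

86.4 : 100.0 : 38.6 : 5.0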